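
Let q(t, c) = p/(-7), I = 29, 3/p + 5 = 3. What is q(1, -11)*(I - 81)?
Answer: -78/7 ≈ -11.143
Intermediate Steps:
p = -3/2 (p = 3/(-5 + 3) = 3/(-2) = 3*(-½) = -3/2 ≈ -1.5000)
q(t, c) = 3/14 (q(t, c) = -3/2/(-7) = -3/2*(-⅐) = 3/14)
q(1, -11)*(I - 81) = 3*(29 - 81)/14 = (3/14)*(-52) = -78/7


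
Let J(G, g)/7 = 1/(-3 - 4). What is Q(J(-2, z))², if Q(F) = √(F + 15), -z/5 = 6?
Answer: 14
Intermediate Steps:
z = -30 (z = -5*6 = -30)
J(G, g) = -1 (J(G, g) = 7/(-3 - 4) = 7/(-7) = 7*(-⅐) = -1)
Q(F) = √(15 + F)
Q(J(-2, z))² = (√(15 - 1))² = (√14)² = 14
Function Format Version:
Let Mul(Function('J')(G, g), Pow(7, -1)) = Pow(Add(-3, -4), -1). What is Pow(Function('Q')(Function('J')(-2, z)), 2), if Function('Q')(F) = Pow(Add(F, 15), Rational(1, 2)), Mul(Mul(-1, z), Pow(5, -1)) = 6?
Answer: 14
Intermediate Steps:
z = -30 (z = Mul(-5, 6) = -30)
Function('J')(G, g) = -1 (Function('J')(G, g) = Mul(7, Pow(Add(-3, -4), -1)) = Mul(7, Pow(-7, -1)) = Mul(7, Rational(-1, 7)) = -1)
Function('Q')(F) = Pow(Add(15, F), Rational(1, 2))
Pow(Function('Q')(Function('J')(-2, z)), 2) = Pow(Pow(Add(15, -1), Rational(1, 2)), 2) = Pow(Pow(14, Rational(1, 2)), 2) = 14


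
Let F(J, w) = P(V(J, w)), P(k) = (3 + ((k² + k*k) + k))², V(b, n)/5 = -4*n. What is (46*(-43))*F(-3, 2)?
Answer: -19789037482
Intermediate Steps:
V(b, n) = -20*n (V(b, n) = 5*(-4*n) = -20*n)
P(k) = (3 + k + 2*k²)² (P(k) = (3 + ((k² + k²) + k))² = (3 + (2*k² + k))² = (3 + (k + 2*k²))² = (3 + k + 2*k²)²)
F(J, w) = (3 - 20*w + 800*w²)² (F(J, w) = (3 - 20*w + 2*(-20*w)²)² = (3 - 20*w + 2*(400*w²))² = (3 - 20*w + 800*w²)²)
(46*(-43))*F(-3, 2) = (46*(-43))*(3 - 20*2 + 800*2²)² = -1978*(3 - 40 + 800*4)² = -1978*(3 - 40 + 3200)² = -1978*3163² = -1978*10004569 = -19789037482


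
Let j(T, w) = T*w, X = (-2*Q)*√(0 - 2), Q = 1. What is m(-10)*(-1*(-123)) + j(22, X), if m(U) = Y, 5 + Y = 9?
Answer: 492 - 44*I*√2 ≈ 492.0 - 62.225*I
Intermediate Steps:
X = -2*I*√2 (X = (-2*1)*√(0 - 2) = -2*I*√2 ≈ -2.8284*I)
Y = 4 (Y = -5 + 9 = 4)
m(U) = 4
m(-10)*(-1*(-123)) + j(22, X) = 4*(-1*(-123)) + 22*(-2*I*√2) = 4*123 - 44*I*√2 = 492 - 44*I*√2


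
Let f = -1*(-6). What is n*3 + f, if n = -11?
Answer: -27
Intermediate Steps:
f = 6
n*3 + f = -11*3 + 6 = -33 + 6 = -27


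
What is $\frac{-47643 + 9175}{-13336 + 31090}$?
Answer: $- \frac{19234}{8877} \approx -2.1667$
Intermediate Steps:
$\frac{-47643 + 9175}{-13336 + 31090} = - \frac{38468}{17754} = \left(-38468\right) \frac{1}{17754} = - \frac{19234}{8877}$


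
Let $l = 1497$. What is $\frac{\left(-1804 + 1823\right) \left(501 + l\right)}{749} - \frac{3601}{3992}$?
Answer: $\frac{148847155}{2990008} \approx 49.781$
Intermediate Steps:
$\frac{\left(-1804 + 1823\right) \left(501 + l\right)}{749} - \frac{3601}{3992} = \frac{\left(-1804 + 1823\right) \left(501 + 1497\right)}{749} - \frac{3601}{3992} = 19 \cdot 1998 \cdot \frac{1}{749} - \frac{3601}{3992} = 37962 \cdot \frac{1}{749} - \frac{3601}{3992} = \frac{37962}{749} - \frac{3601}{3992} = \frac{148847155}{2990008}$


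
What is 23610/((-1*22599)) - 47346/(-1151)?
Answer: 347599048/8670483 ≈ 40.090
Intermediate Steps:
23610/((-1*22599)) - 47346/(-1151) = 23610/(-22599) - 47346*(-1/1151) = 23610*(-1/22599) + 47346/1151 = -7870/7533 + 47346/1151 = 347599048/8670483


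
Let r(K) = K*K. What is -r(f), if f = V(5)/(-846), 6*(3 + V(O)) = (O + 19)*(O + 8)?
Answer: -2401/715716 ≈ -0.0033547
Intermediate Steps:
V(O) = -3 + (8 + O)*(19 + O)/6 (V(O) = -3 + ((O + 19)*(O + 8))/6 = -3 + ((19 + O)*(8 + O))/6 = -3 + ((8 + O)*(19 + O))/6 = -3 + (8 + O)*(19 + O)/6)
f = -49/846 (f = (67/3 + (⅙)*5² + (9/2)*5)/(-846) = (67/3 + (⅙)*25 + 45/2)*(-1/846) = (67/3 + 25/6 + 45/2)*(-1/846) = 49*(-1/846) = -49/846 ≈ -0.057920)
r(K) = K²
-r(f) = -(-49/846)² = -1*2401/715716 = -2401/715716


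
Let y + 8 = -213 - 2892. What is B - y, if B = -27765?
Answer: -24652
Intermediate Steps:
y = -3113 (y = -8 + (-213 - 2892) = -8 - 3105 = -3113)
B - y = -27765 - 1*(-3113) = -27765 + 3113 = -24652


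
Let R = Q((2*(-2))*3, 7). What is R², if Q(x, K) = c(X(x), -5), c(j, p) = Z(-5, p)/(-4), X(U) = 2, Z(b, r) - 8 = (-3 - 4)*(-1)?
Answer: 225/16 ≈ 14.063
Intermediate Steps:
Z(b, r) = 15 (Z(b, r) = 8 + (-3 - 4)*(-1) = 8 - 7*(-1) = 8 + 7 = 15)
c(j, p) = -15/4 (c(j, p) = 15/(-4) = 15*(-¼) = -15/4)
Q(x, K) = -15/4
R = -15/4 ≈ -3.7500
R² = (-15/4)² = 225/16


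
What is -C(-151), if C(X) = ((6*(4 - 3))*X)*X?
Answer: -136806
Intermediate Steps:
C(X) = 6*X**2 (C(X) = ((6*1)*X)*X = (6*X)*X = 6*X**2)
-C(-151) = -6*(-151)**2 = -6*22801 = -1*136806 = -136806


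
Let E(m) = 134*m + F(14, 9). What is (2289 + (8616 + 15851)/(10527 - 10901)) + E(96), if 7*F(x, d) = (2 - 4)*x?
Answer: 5641259/374 ≈ 15084.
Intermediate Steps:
F(x, d) = -2*x/7 (F(x, d) = ((2 - 4)*x)/7 = (-2*x)/7 = -2*x/7)
E(m) = -4 + 134*m (E(m) = 134*m - 2/7*14 = 134*m - 4 = -4 + 134*m)
(2289 + (8616 + 15851)/(10527 - 10901)) + E(96) = (2289 + (8616 + 15851)/(10527 - 10901)) + (-4 + 134*96) = (2289 + 24467/(-374)) + (-4 + 12864) = (2289 + 24467*(-1/374)) + 12860 = (2289 - 24467/374) + 12860 = 831619/374 + 12860 = 5641259/374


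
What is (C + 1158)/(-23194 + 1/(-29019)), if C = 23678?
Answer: -720715884/673066687 ≈ -1.0708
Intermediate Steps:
(C + 1158)/(-23194 + 1/(-29019)) = (23678 + 1158)/(-23194 + 1/(-29019)) = 24836/(-23194 - 1/29019) = 24836/(-673066687/29019) = 24836*(-29019/673066687) = -720715884/673066687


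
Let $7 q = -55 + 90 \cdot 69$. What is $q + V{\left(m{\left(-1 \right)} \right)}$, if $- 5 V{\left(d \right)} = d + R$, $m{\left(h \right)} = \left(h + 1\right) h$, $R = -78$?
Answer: $\frac{31321}{35} \approx 894.89$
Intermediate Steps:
$m{\left(h \right)} = h \left(1 + h\right)$ ($m{\left(h \right)} = \left(1 + h\right) h = h \left(1 + h\right)$)
$V{\left(d \right)} = \frac{78}{5} - \frac{d}{5}$ ($V{\left(d \right)} = - \frac{d - 78}{5} = - \frac{-78 + d}{5} = \frac{78}{5} - \frac{d}{5}$)
$q = \frac{6155}{7}$ ($q = \frac{-55 + 90 \cdot 69}{7} = \frac{-55 + 6210}{7} = \frac{1}{7} \cdot 6155 = \frac{6155}{7} \approx 879.29$)
$q + V{\left(m{\left(-1 \right)} \right)} = \frac{6155}{7} + \left(\frac{78}{5} - \frac{\left(-1\right) \left(1 - 1\right)}{5}\right) = \frac{6155}{7} + \left(\frac{78}{5} - \frac{\left(-1\right) 0}{5}\right) = \frac{6155}{7} + \left(\frac{78}{5} - 0\right) = \frac{6155}{7} + \left(\frac{78}{5} + 0\right) = \frac{6155}{7} + \frac{78}{5} = \frac{31321}{35}$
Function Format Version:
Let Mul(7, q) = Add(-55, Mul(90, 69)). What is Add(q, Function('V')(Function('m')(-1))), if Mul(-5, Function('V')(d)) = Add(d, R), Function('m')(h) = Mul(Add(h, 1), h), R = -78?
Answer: Rational(31321, 35) ≈ 894.89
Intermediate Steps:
Function('m')(h) = Mul(h, Add(1, h)) (Function('m')(h) = Mul(Add(1, h), h) = Mul(h, Add(1, h)))
Function('V')(d) = Add(Rational(78, 5), Mul(Rational(-1, 5), d)) (Function('V')(d) = Mul(Rational(-1, 5), Add(d, -78)) = Mul(Rational(-1, 5), Add(-78, d)) = Add(Rational(78, 5), Mul(Rational(-1, 5), d)))
q = Rational(6155, 7) (q = Mul(Rational(1, 7), Add(-55, Mul(90, 69))) = Mul(Rational(1, 7), Add(-55, 6210)) = Mul(Rational(1, 7), 6155) = Rational(6155, 7) ≈ 879.29)
Add(q, Function('V')(Function('m')(-1))) = Add(Rational(6155, 7), Add(Rational(78, 5), Mul(Rational(-1, 5), Mul(-1, Add(1, -1))))) = Add(Rational(6155, 7), Add(Rational(78, 5), Mul(Rational(-1, 5), Mul(-1, 0)))) = Add(Rational(6155, 7), Add(Rational(78, 5), Mul(Rational(-1, 5), 0))) = Add(Rational(6155, 7), Add(Rational(78, 5), 0)) = Add(Rational(6155, 7), Rational(78, 5)) = Rational(31321, 35)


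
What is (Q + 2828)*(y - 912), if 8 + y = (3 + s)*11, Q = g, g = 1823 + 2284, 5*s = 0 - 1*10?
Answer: -6303915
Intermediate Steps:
s = -2 (s = (0 - 1*10)/5 = (0 - 10)/5 = (⅕)*(-10) = -2)
g = 4107
Q = 4107
y = 3 (y = -8 + (3 - 2)*11 = -8 + 1*11 = -8 + 11 = 3)
(Q + 2828)*(y - 912) = (4107 + 2828)*(3 - 912) = 6935*(-909) = -6303915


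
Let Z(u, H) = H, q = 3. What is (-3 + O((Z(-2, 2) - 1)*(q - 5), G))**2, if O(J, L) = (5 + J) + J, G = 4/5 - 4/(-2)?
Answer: 4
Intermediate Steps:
G = 14/5 (G = 4*(1/5) - 4*(-1/2) = 4/5 + 2 = 14/5 ≈ 2.8000)
O(J, L) = 5 + 2*J
(-3 + O((Z(-2, 2) - 1)*(q - 5), G))**2 = (-3 + (5 + 2*((2 - 1)*(3 - 5))))**2 = (-3 + (5 + 2*(1*(-2))))**2 = (-3 + (5 + 2*(-2)))**2 = (-3 + (5 - 4))**2 = (-3 + 1)**2 = (-2)**2 = 4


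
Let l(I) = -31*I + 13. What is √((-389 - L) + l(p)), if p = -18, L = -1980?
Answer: √2162 ≈ 46.497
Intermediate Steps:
l(I) = 13 - 31*I
√((-389 - L) + l(p)) = √((-389 - 1*(-1980)) + (13 - 31*(-18))) = √((-389 + 1980) + (13 + 558)) = √(1591 + 571) = √2162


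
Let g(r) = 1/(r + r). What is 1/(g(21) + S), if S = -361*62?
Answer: -42/940043 ≈ -4.4679e-5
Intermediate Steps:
g(r) = 1/(2*r)
S = -22382
1/(g(21) + S) = 1/((½)/21 - 22382) = 1/((½)*(1/21) - 22382) = 1/(1/42 - 22382) = 1/(-940043/42) = -42/940043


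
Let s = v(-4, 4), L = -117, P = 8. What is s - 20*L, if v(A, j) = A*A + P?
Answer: 2364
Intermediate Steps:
v(A, j) = 8 + A² (v(A, j) = A*A + 8 = A² + 8 = 8 + A²)
s = 24 (s = 8 + (-4)² = 8 + 16 = 24)
s - 20*L = 24 - 20*(-117) = 24 + 2340 = 2364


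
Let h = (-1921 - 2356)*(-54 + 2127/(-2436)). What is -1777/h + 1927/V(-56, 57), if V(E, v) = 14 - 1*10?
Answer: 52460453601/108897308 ≈ 481.74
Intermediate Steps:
V(E, v) = 4 (V(E, v) = 14 - 10 = 4)
h = 27224327/116 (h = -4277*(-54 + 2127*(-1/2436)) = -4277*(-54 - 709/812) = -4277*(-44557/812) = 27224327/116 ≈ 2.3469e+5)
-1777/h + 1927/V(-56, 57) = -1777/27224327/116 + 1927/4 = -1777*116/27224327 + 1927*(¼) = -206132/27224327 + 1927/4 = 52460453601/108897308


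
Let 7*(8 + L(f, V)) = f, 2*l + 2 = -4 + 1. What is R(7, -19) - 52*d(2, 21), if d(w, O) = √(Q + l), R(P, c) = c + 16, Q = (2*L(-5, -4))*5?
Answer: -3 - 26*I*√17570/7 ≈ -3.0 - 492.34*I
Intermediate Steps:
l = -5/2 (l = -1 + (-4 + 1)/2 = -1 + (½)*(-3) = -1 - 3/2 = -5/2 ≈ -2.5000)
L(f, V) = -8 + f/7
Q = -610/7 (Q = (2*(-8 + (⅐)*(-5)))*5 = (2*(-8 - 5/7))*5 = (2*(-61/7))*5 = -122/7*5 = -610/7 ≈ -87.143)
R(P, c) = 16 + c
d(w, O) = I*√17570/14 (d(w, O) = √(-610/7 - 5/2) = √(-1255/14) = I*√17570/14)
R(7, -19) - 52*d(2, 21) = (16 - 19) - 26*I*√17570/7 = -3 - 26*I*√17570/7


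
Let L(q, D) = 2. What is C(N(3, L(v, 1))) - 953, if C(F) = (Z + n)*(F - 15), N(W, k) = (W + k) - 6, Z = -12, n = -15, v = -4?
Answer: -521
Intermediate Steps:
N(W, k) = -6 + W + k
C(F) = 405 - 27*F (C(F) = (-12 - 15)*(F - 15) = -27*(-15 + F) = 405 - 27*F)
C(N(3, L(v, 1))) - 953 = (405 - 27*(-6 + 3 + 2)) - 953 = (405 - 27*(-1)) - 953 = (405 + 27) - 953 = 432 - 953 = -521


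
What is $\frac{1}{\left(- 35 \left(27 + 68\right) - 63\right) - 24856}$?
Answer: $- \frac{1}{28244} \approx -3.5406 \cdot 10^{-5}$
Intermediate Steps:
$\frac{1}{\left(- 35 \left(27 + 68\right) - 63\right) - 24856} = \frac{1}{\left(\left(-35\right) 95 - 63\right) - 24856} = \frac{1}{\left(-3325 - 63\right) - 24856} = \frac{1}{-3388 - 24856} = \frac{1}{-28244} = - \frac{1}{28244}$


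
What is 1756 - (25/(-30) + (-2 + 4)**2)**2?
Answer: 62855/36 ≈ 1746.0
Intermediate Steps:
1756 - (25/(-30) + (-2 + 4)**2)**2 = 1756 - (25*(-1/30) + 2**2)**2 = 1756 - (-5/6 + 4)**2 = 1756 - (19/6)**2 = 1756 - 1*361/36 = 1756 - 361/36 = 62855/36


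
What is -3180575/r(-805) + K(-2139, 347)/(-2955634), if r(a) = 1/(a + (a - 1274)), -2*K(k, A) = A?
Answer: 54222750835884747/5911268 ≈ 9.1728e+9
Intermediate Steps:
K(k, A) = -A/2
r(a) = 1/(-1274 + 2*a) (r(a) = 1/(a + (-1274 + a)) = 1/(-1274 + 2*a))
-3180575/r(-805) + K(-2139, 347)/(-2955634) = -3180575/(1/(2*(-637 - 805))) - 1/2*347/(-2955634) = -3180575/((1/2)/(-1442)) - 347/2*(-1/2955634) = -3180575/((1/2)*(-1/1442)) + 347/5911268 = -3180575/(-1/2884) + 347/5911268 = -3180575*(-2884) + 347/5911268 = 9172778300 + 347/5911268 = 54222750835884747/5911268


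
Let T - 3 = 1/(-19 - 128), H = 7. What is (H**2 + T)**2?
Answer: 58415449/21609 ≈ 2703.3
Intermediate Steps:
T = 440/147 (T = 3 + 1/(-19 - 128) = 3 + 1/(-147) = 3 - 1/147 = 440/147 ≈ 2.9932)
(H**2 + T)**2 = (7**2 + 440/147)**2 = (49 + 440/147)**2 = (7643/147)**2 = 58415449/21609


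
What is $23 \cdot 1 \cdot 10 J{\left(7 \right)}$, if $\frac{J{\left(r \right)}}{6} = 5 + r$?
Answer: $16560$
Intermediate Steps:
$J{\left(r \right)} = 30 + 6 r$ ($J{\left(r \right)} = 6 \left(5 + r\right) = 30 + 6 r$)
$23 \cdot 1 \cdot 10 J{\left(7 \right)} = 23 \cdot 1 \cdot 10 \left(30 + 6 \cdot 7\right) = 23 \cdot 10 \left(30 + 42\right) = 230 \cdot 72 = 16560$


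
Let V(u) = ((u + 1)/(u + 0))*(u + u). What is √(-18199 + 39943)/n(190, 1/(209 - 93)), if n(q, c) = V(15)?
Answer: 3*√151/8 ≈ 4.6081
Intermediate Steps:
V(u) = 2 + 2*u (V(u) = ((1 + u)/u)*(2*u) = 2 + 2*u)
n(q, c) = 32 (n(q, c) = 2 + 2*15 = 2 + 30 = 32)
√(-18199 + 39943)/n(190, 1/(209 - 93)) = √(-18199 + 39943)/32 = √21744*(1/32) = (12*√151)*(1/32) = 3*√151/8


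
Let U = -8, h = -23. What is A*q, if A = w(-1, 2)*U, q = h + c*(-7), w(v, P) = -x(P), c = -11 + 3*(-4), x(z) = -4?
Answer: -4416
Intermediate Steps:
c = -23 (c = -11 - 12 = -23)
w(v, P) = 4 (w(v, P) = -1*(-4) = 4)
q = 138 (q = -23 - 23*(-7) = -23 + 161 = 138)
A = -32 (A = 4*(-8) = -32)
A*q = -32*138 = -4416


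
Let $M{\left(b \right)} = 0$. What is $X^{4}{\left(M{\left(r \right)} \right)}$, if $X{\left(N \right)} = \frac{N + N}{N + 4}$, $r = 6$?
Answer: $0$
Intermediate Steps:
$X{\left(N \right)} = \frac{2 N}{4 + N}$
$X^{4}{\left(M{\left(r \right)} \right)} = \left(2 \cdot 0 \frac{1}{4 + 0}\right)^{4} = \left(2 \cdot 0 \cdot \frac{1}{4}\right)^{4} = 0^{4} = 0$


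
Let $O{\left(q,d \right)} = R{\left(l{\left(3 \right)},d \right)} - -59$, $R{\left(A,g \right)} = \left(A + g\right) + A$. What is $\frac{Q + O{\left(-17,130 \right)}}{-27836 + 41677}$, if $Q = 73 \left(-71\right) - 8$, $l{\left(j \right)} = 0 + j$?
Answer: $- \frac{4996}{13841} \approx -0.36096$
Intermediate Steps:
$l{\left(j \right)} = j$
$R{\left(A,g \right)} = g + 2 A$
$O{\left(q,d \right)} = 65 + d$ ($O{\left(q,d \right)} = \left(d + 2 \cdot 3\right) - -59 = \left(d + 6\right) + 59 = \left(6 + d\right) + 59 = 65 + d$)
$Q = -5191$ ($Q = -5183 - 8 = -5191$)
$\frac{Q + O{\left(-17,130 \right)}}{-27836 + 41677} = \frac{-5191 + \left(65 + 130\right)}{-27836 + 41677} = \frac{-5191 + 195}{13841} = \left(-4996\right) \frac{1}{13841} = - \frac{4996}{13841}$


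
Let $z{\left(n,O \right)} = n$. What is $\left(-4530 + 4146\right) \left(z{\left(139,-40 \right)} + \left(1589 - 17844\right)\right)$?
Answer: $6188544$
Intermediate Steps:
$\left(-4530 + 4146\right) \left(z{\left(139,-40 \right)} + \left(1589 - 17844\right)\right) = \left(-4530 + 4146\right) \left(139 + \left(1589 - 17844\right)\right) = - 384 \left(139 - 16255\right) = \left(-384\right) \left(-16116\right) = 6188544$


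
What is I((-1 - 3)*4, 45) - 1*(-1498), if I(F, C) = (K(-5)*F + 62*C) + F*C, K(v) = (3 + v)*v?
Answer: 3408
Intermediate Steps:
K(v) = v*(3 + v)
I(F, C) = 10*F + 62*C + C*F (I(F, C) = ((-5*(3 - 5))*F + 62*C) + F*C = ((-5*(-2))*F + 62*C) + C*F = (10*F + 62*C) + C*F = 10*F + 62*C + C*F)
I((-1 - 3)*4, 45) - 1*(-1498) = (10*((-1 - 3)*4) + 62*45 + 45*((-1 - 3)*4)) - 1*(-1498) = (10*(-4*4) + 2790 + 45*(-4*4)) + 1498 = (10*(-16) + 2790 + 45*(-16)) + 1498 = (-160 + 2790 - 720) + 1498 = 1910 + 1498 = 3408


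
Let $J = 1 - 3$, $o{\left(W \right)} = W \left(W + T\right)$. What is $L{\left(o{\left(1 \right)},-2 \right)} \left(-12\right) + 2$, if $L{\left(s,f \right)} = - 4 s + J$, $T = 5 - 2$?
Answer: $218$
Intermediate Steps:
$T = 3$ ($T = 5 - 2 = 3$)
$o{\left(W \right)} = W \left(3 + W\right)$ ($o{\left(W \right)} = W \left(W + 3\right) = W \left(3 + W\right)$)
$J = -2$ ($J = 1 - 3 = -2$)
$L{\left(s,f \right)} = -2 - 4 s$ ($L{\left(s,f \right)} = - 4 s - 2 = -2 - 4 s$)
$L{\left(o{\left(1 \right)},-2 \right)} \left(-12\right) + 2 = \left(-2 - 4 \cdot 1 \left(3 + 1\right)\right) \left(-12\right) + 2 = \left(-2 - 4 \cdot 1 \cdot 4\right) \left(-12\right) + 2 = \left(-2 - 16\right) \left(-12\right) + 2 = \left(-18\right) \left(-12\right) + 2 = 216 + 2 = 218$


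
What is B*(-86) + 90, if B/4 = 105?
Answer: -36030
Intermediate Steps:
B = 420 (B = 4*105 = 420)
B*(-86) + 90 = 420*(-86) + 90 = -36120 + 90 = -36030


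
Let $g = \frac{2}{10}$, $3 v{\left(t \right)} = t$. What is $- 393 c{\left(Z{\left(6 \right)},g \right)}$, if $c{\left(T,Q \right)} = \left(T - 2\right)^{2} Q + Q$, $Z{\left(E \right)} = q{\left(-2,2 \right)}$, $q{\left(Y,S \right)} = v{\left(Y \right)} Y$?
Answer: $- \frac{1703}{15} \approx -113.53$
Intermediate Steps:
$v{\left(t \right)} = \frac{t}{3}$
$g = \frac{1}{5}$ ($g = 2 \cdot \frac{1}{10} = \frac{1}{5} \approx 0.2$)
$q{\left(Y,S \right)} = \frac{Y^{2}}{3}$ ($q{\left(Y,S \right)} = \frac{Y}{3} Y = \frac{Y^{2}}{3}$)
$Z{\left(E \right)} = \frac{4}{3}$ ($Z{\left(E \right)} = \frac{\left(-2\right)^{2}}{3} = \frac{1}{3} \cdot 4 = \frac{4}{3}$)
$c{\left(T,Q \right)} = Q + Q \left(-2 + T\right)^{2}$ ($c{\left(T,Q \right)} = \left(-2 + T\right)^{2} Q + Q = Q \left(-2 + T\right)^{2} + Q = Q + Q \left(-2 + T\right)^{2}$)
$- 393 c{\left(Z{\left(6 \right)},g \right)} = - 393 \frac{1 + \left(-2 + \frac{4}{3}\right)^{2}}{5} = - 393 \frac{1 + \left(- \frac{2}{3}\right)^{2}}{5} = - 393 \frac{1 + \frac{4}{9}}{5} = - 393 \cdot \frac{1}{5} \cdot \frac{13}{9} = \left(-393\right) \frac{13}{45} = - \frac{1703}{15}$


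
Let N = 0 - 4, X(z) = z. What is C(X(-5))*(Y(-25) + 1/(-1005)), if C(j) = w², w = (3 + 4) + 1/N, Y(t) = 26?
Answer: 6349347/5360 ≈ 1184.6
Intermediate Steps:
N = -4
w = 27/4 (w = (3 + 4) + 1/(-4) = 7 - ¼ = 27/4 ≈ 6.7500)
C(j) = 729/16 (C(j) = (27/4)² = 729/16)
C(X(-5))*(Y(-25) + 1/(-1005)) = 729*(26 + 1/(-1005))/16 = 729*(26 - 1/1005)/16 = (729/16)*(26129/1005) = 6349347/5360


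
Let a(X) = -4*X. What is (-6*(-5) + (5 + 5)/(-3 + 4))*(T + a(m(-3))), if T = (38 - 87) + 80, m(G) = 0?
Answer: 1240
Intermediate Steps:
T = 31 (T = -49 + 80 = 31)
(-6*(-5) + (5 + 5)/(-3 + 4))*(T + a(m(-3))) = (-6*(-5) + (5 + 5)/(-3 + 4))*(31 - 4*0) = (30 + 10/1)*(31 + 0) = (30 + 10*1)*31 = (30 + 10)*31 = 40*31 = 1240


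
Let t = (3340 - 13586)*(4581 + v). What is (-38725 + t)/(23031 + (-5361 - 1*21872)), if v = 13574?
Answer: 186054855/4202 ≈ 44278.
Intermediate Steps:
t = -186016130 (t = (3340 - 13586)*(4581 + 13574) = -10246*18155 = -186016130)
(-38725 + t)/(23031 + (-5361 - 1*21872)) = (-38725 - 186016130)/(23031 + (-5361 - 1*21872)) = -186054855/(23031 + (-5361 - 21872)) = -186054855/(23031 - 27233) = -186054855/(-4202) = -186054855*(-1/4202) = 186054855/4202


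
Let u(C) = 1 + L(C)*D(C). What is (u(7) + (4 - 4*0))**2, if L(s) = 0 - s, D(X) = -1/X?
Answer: 36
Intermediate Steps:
L(s) = -s
u(C) = 2 (u(C) = 1 + (-C)*(-1/C) = 1 + 1 = 2)
(u(7) + (4 - 4*0))**2 = (2 + (4 - 4*0))**2 = (2 + (4 + 0))**2 = (2 + 4)**2 = 6**2 = 36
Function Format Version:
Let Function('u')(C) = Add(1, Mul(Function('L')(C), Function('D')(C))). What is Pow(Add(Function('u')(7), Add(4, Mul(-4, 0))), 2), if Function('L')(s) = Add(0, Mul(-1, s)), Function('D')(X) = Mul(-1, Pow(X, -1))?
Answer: 36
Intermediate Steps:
Function('L')(s) = Mul(-1, s)
Function('u')(C) = 2 (Function('u')(C) = Add(1, Mul(Mul(-1, C), Mul(-1, Pow(C, -1)))) = Add(1, 1) = 2)
Pow(Add(Function('u')(7), Add(4, Mul(-4, 0))), 2) = Pow(Add(2, Add(4, Mul(-4, 0))), 2) = Pow(Add(2, Add(4, 0)), 2) = Pow(Add(2, 4), 2) = Pow(6, 2) = 36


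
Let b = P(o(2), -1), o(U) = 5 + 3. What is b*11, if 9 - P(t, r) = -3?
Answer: 132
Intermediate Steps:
o(U) = 8
P(t, r) = 12 (P(t, r) = 9 - 1*(-3) = 9 + 3 = 12)
b = 12
b*11 = 12*11 = 132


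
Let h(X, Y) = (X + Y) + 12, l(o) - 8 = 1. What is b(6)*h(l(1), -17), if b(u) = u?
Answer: 24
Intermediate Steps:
l(o) = 9 (l(o) = 8 + 1 = 9)
h(X, Y) = 12 + X + Y
b(6)*h(l(1), -17) = 6*(12 + 9 - 17) = 6*4 = 24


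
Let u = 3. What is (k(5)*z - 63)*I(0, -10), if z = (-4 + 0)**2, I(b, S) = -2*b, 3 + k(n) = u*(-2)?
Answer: 0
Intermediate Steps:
k(n) = -9 (k(n) = -3 + 3*(-2) = -3 - 6 = -9)
z = 16 (z = (-4)**2 = 16)
(k(5)*z - 63)*I(0, -10) = (-9*16 - 63)*(-2*0) = (-144 - 63)*0 = -207*0 = 0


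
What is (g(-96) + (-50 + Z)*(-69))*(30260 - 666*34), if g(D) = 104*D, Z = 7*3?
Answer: -60798528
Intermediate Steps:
Z = 21
(g(-96) + (-50 + Z)*(-69))*(30260 - 666*34) = (104*(-96) + (-50 + 21)*(-69))*(30260 - 666*34) = (-9984 - 29*(-69))*(30260 - 22644) = (-9984 + 2001)*7616 = -7983*7616 = -60798528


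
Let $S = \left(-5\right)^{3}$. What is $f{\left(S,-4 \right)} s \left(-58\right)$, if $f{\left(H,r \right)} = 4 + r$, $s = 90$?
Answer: $0$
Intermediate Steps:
$S = -125$
$f{\left(S,-4 \right)} s \left(-58\right) = \left(4 - 4\right) 90 \left(-58\right) = 0 \cdot 90 \left(-58\right) = 0 \left(-58\right) = 0$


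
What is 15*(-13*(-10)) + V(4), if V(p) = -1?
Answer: 1949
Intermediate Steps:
15*(-13*(-10)) + V(4) = 15*(-13*(-10)) - 1 = 15*130 - 1 = 1950 - 1 = 1949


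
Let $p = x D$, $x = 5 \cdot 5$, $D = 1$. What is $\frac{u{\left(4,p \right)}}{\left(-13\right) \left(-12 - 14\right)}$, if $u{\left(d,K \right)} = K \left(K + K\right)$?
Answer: $\frac{625}{169} \approx 3.6982$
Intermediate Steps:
$x = 25$
$p = 25$ ($p = 25 \cdot 1 = 25$)
$u{\left(d,K \right)} = 2 K^{2}$ ($u{\left(d,K \right)} = K 2 K = 2 K^{2}$)
$\frac{u{\left(4,p \right)}}{\left(-13\right) \left(-12 - 14\right)} = \frac{2 \cdot 25^{2}}{\left(-13\right) \left(-12 - 14\right)} = \frac{2 \cdot 625}{\left(-13\right) \left(-26\right)} = \frac{1250}{338} = 1250 \cdot \frac{1}{338} = \frac{625}{169}$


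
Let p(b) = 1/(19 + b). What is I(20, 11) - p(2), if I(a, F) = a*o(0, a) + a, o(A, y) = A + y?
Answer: 8819/21 ≈ 419.95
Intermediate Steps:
I(a, F) = a + a**2 (I(a, F) = a*(0 + a) + a = a*a + a = a**2 + a = a + a**2)
I(20, 11) - p(2) = 20*(1 + 20) - 1/(19 + 2) = 20*21 - 1/21 = 420 - 1*1/21 = 420 - 1/21 = 8819/21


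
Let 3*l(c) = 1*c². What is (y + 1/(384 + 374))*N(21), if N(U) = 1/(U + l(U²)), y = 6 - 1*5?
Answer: 253/16384928 ≈ 1.5441e-5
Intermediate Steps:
l(c) = c²/3 (l(c) = (1*c²)/3 = c²/3)
y = 1 (y = 6 - 5 = 1)
N(U) = 1/(U + U⁴/3) (N(U) = 1/(U + (U²)²/3) = 1/(U + U⁴/3))
(y + 1/(384 + 374))*N(21) = (1 + 1/(384 + 374))*(3/(21*(3 + 21³))) = (1 + 1/758)*(3*(1/21)/(3 + 9261)) = (1 + 1/758)*(3*(1/21)/9264) = 759*(3*(1/21)*(1/9264))/758 = (759/758)*(1/64848) = 253/16384928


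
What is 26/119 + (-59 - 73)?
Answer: -15682/119 ≈ -131.78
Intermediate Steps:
26/119 + (-59 - 73) = (1/119)*26 - 132 = 26/119 - 132 = -15682/119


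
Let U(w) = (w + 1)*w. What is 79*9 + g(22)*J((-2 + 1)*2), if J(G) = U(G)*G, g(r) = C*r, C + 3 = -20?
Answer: 2735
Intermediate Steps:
C = -23 (C = -3 - 20 = -23)
U(w) = w*(1 + w) (U(w) = (1 + w)*w = w*(1 + w))
g(r) = -23*r
J(G) = G²*(1 + G) (J(G) = (G*(1 + G))*G = G²*(1 + G))
79*9 + g(22)*J((-2 + 1)*2) = 79*9 + (-23*22)*(((-2 + 1)*2)²*(1 + (-2 + 1)*2)) = 711 - 506*(-1*2)²*(1 - 1*2) = 711 - 506*(-2)²*(1 - 2) = 711 - 2024*(-1) = 711 - 506*(-4) = 711 + 2024 = 2735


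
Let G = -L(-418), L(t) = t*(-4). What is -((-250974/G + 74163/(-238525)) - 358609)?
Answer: 71479239215693/199406900 ≈ 3.5846e+5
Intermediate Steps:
L(t) = -4*t
G = -1672 (G = -(-4)*(-418) = -1*1672 = -1672)
-((-250974/G + 74163/(-238525)) - 358609) = -((-250974/(-1672) + 74163/(-238525)) - 358609) = -((-250974*(-1/1672) + 74163*(-1/238525)) - 358609) = -((125487/836 - 74163/238525) - 358609) = -(29869786407/199406900 - 358609) = -1*(-71479239215693/199406900) = 71479239215693/199406900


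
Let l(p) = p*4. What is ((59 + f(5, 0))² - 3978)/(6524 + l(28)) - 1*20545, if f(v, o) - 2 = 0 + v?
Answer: -3246101/158 ≈ -20545.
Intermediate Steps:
f(v, o) = 2 + v (f(v, o) = 2 + (0 + v) = 2 + v)
l(p) = 4*p
((59 + f(5, 0))² - 3978)/(6524 + l(28)) - 1*20545 = ((59 + (2 + 5))² - 3978)/(6524 + 4*28) - 1*20545 = ((59 + 7)² - 3978)/(6524 + 112) - 20545 = (66² - 3978)/6636 - 20545 = (4356 - 3978)*(1/6636) - 20545 = 378*(1/6636) - 20545 = 9/158 - 20545 = -3246101/158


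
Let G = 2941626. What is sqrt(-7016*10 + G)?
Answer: sqrt(2871466) ≈ 1694.5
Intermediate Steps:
sqrt(-7016*10 + G) = sqrt(-7016*10 + 2941626) = sqrt(-70160 + 2941626) = sqrt(2871466)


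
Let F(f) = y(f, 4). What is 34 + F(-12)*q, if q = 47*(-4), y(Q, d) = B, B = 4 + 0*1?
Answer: -718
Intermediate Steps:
B = 4 (B = 4 + 0 = 4)
y(Q, d) = 4
F(f) = 4
q = -188
34 + F(-12)*q = 34 + 4*(-188) = 34 - 752 = -718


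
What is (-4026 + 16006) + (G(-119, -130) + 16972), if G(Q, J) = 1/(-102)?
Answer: 2953103/102 ≈ 28952.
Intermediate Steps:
G(Q, J) = -1/102
(-4026 + 16006) + (G(-119, -130) + 16972) = (-4026 + 16006) + (-1/102 + 16972) = 11980 + 1731143/102 = 2953103/102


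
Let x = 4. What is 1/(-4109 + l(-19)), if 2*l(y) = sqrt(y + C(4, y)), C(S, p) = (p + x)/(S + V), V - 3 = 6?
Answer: -106834/438981037 - I*sqrt(3406)/438981037 ≈ -0.00024337 - 1.3295e-7*I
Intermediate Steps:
V = 9 (V = 3 + 6 = 9)
C(S, p) = (4 + p)/(9 + S) (C(S, p) = (p + 4)/(S + 9) = (4 + p)/(9 + S))
l(y) = sqrt(4/13 + 14*y/13)/2 (l(y) = sqrt(y + (4 + y)/(9 + 4))/2 = sqrt(y + (4 + y)/13)/2 = sqrt(y + (4/13 + y/13))/2 = sqrt(4/13 + 14*y/13)/2)
1/(-4109 + l(-19)) = 1/(-4109 + sqrt(52 + 182*(-19))/26) = 1/(-4109 + sqrt(52 - 3458)/26) = 1/(-4109 + sqrt(-3406)/26) = 1/(-4109 + (I*sqrt(3406))/26) = 1/(-4109 + I*sqrt(3406)/26)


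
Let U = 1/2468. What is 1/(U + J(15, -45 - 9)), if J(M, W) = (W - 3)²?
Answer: 2468/8018533 ≈ 0.00030779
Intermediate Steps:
U = 1/2468 ≈ 0.00040519
J(M, W) = (-3 + W)²
1/(U + J(15, -45 - 9)) = 1/(1/2468 + (-3 + (-45 - 9))²) = 1/(1/2468 + (-3 - 54)²) = 1/(1/2468 + (-57)²) = 1/(1/2468 + 3249) = 1/(8018533/2468) = 2468/8018533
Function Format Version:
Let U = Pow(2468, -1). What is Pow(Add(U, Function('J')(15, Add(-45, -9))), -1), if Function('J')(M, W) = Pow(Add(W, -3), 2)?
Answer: Rational(2468, 8018533) ≈ 0.00030779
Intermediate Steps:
U = Rational(1, 2468) ≈ 0.00040519
Function('J')(M, W) = Pow(Add(-3, W), 2)
Pow(Add(U, Function('J')(15, Add(-45, -9))), -1) = Pow(Add(Rational(1, 2468), Pow(Add(-3, Add(-45, -9)), 2)), -1) = Pow(Add(Rational(1, 2468), Pow(Add(-3, -54), 2)), -1) = Pow(Add(Rational(1, 2468), Pow(-57, 2)), -1) = Pow(Add(Rational(1, 2468), 3249), -1) = Pow(Rational(8018533, 2468), -1) = Rational(2468, 8018533)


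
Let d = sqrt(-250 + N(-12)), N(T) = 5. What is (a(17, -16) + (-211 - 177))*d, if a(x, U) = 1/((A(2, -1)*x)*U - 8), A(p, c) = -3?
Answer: -2194521*I*sqrt(5)/808 ≈ -6073.1*I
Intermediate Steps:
d = 7*I*sqrt(5) (d = sqrt(-250 + 5) = sqrt(-245) = 7*I*sqrt(5) ≈ 15.652*I)
a(x, U) = 1/(-8 - 3*U*x) (a(x, U) = 1/((-3*x)*U - 8) = 1/(-3*U*x - 8) = 1/(-8 - 3*U*x))
(a(17, -16) + (-211 - 177))*d = (1/(-8 - 3*(-16)*17) + (-211 - 177))*(7*I*sqrt(5)) = (1/(-8 + 816) - 388)*(7*I*sqrt(5)) = (1/808 - 388)*(7*I*sqrt(5)) = -2194521*I*sqrt(5)/808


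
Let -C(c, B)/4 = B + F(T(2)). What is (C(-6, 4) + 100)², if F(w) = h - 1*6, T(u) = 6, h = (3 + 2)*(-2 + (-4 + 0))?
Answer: 51984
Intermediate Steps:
h = -30 (h = 5*(-2 - 4) = 5*(-6) = -30)
F(w) = -36 (F(w) = -30 - 1*6 = -30 - 6 = -36)
C(c, B) = 144 - 4*B (C(c, B) = -4*(B - 36) = -4*(-36 + B) = 144 - 4*B)
(C(-6, 4) + 100)² = ((144 - 4*4) + 100)² = ((144 - 16) + 100)² = (128 + 100)² = 228² = 51984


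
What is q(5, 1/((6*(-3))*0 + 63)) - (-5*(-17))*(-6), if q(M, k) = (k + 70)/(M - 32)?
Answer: 863099/1701 ≈ 507.41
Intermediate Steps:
q(M, k) = (70 + k)/(-32 + M)
q(5, 1/((6*(-3))*0 + 63)) - (-5*(-17))*(-6) = (70 + 1/((6*(-3))*0 + 63))/(-32 + 5) - (-5*(-17))*(-6) = (70 + 1/(-18*0 + 63))/(-27) - 85*(-6) = -(70 + 1/(0 + 63))/27 - 1*(-510) = -(70 + 1/63)/27 + 510 = -1/27*4411/63 + 510 = -4411/1701 + 510 = 863099/1701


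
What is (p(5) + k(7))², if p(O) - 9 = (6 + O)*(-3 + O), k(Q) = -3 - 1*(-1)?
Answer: 841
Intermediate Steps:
k(Q) = -2 (k(Q) = -3 + 1 = -2)
p(O) = 9 + (-3 + O)*(6 + O) (p(O) = 9 + (6 + O)*(-3 + O) = 9 + (-3 + O)*(6 + O))
(p(5) + k(7))² = ((-9 + 5² + 3*5) - 2)² = ((-9 + 25 + 15) - 2)² = (31 - 2)² = 29² = 841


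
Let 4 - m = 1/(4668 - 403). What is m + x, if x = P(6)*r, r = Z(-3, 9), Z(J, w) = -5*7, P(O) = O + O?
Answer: -1774241/4265 ≈ -416.00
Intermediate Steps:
P(O) = 2*O
Z(J, w) = -35
r = -35
x = -420 (x = (2*6)*(-35) = 12*(-35) = -420)
m = 17059/4265 (m = 4 - 1/(4668 - 403) = 4 - 1/4265 = 17059/4265 ≈ 3.9998)
m + x = 17059/4265 - 420 = -1774241/4265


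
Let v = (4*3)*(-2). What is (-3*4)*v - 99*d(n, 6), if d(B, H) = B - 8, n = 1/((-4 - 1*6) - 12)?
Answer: 2169/2 ≈ 1084.5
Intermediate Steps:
n = -1/22 (n = 1/((-4 - 6) - 12) = 1/(-10 - 12) = 1/(-22) = -1/22 ≈ -0.045455)
d(B, H) = -8 + B
v = -24 (v = 12*(-2) = -24)
(-3*4)*v - 99*d(n, 6) = -3*4*(-24) - 99*(-8 - 1/22) = -12*(-24) - 99*(-177/22) = 288 + 1593/2 = 2169/2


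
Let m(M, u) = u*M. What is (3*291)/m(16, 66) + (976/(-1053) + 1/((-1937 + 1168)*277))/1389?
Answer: 90589741178279/109667865127392 ≈ 0.82604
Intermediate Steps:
m(M, u) = M*u
(3*291)/m(16, 66) + (976/(-1053) + 1/((-1937 + 1168)*277))/1389 = (3*291)/((16*66)) + (976/(-1053) + 1/((-1937 + 1168)*277))/1389 = 873/1056 + (976*(-1/1053) + (1/277)/(-769))*(1/1389) = 873*(1/1056) + (-976/1053 - 1/769*1/277)*(1/1389) = 291/352 + (-976/1053 - 1/213013)*(1/1389) = 291/352 - 207901741/224302689*1/1389 = 291/352 - 207901741/311556435021 = 90589741178279/109667865127392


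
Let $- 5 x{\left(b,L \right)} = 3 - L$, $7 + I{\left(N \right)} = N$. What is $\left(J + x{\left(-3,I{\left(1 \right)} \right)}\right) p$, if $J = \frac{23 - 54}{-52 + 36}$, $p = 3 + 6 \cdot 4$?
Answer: $\frac{297}{80} \approx 3.7125$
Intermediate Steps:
$I{\left(N \right)} = -7 + N$
$p = 27$ ($p = 3 + 24 = 27$)
$x{\left(b,L \right)} = - \frac{3}{5} + \frac{L}{5}$ ($x{\left(b,L \right)} = - \frac{3 - L}{5} = - \frac{3}{5} + \frac{L}{5}$)
$J = \frac{31}{16}$ ($J = - \frac{31}{-16} = \left(-31\right) \left(- \frac{1}{16}\right) = \frac{31}{16} \approx 1.9375$)
$\left(J + x{\left(-3,I{\left(1 \right)} \right)}\right) p = \left(\frac{31}{16} + \left(- \frac{3}{5} + \frac{-7 + 1}{5}\right)\right) 27 = \left(\frac{31}{16} + \left(- \frac{3}{5} + \frac{1}{5} \left(-6\right)\right)\right) 27 = \left(\frac{31}{16} - \frac{9}{5}\right) 27 = \frac{11}{80} \cdot 27 = \frac{297}{80}$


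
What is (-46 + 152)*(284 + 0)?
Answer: 30104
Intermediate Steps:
(-46 + 152)*(284 + 0) = 106*284 = 30104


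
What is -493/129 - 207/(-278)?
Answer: -110351/35862 ≈ -3.0771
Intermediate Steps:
-493/129 - 207/(-278) = -493*1/129 - 207*(-1/278) = -493/129 + 207/278 = -110351/35862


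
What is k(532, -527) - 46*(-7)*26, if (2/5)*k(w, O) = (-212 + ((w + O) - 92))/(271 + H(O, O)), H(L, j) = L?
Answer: 4287959/512 ≈ 8374.9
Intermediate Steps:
k(w, O) = 5*(-304 + O + w)/(2*(271 + O)) (k(w, O) = 5*((-212 + ((w + O) - 92))/(271 + O))/2 = 5*((-212 + ((O + w) - 92))/(271 + O))/2 = 5*((-212 + (-92 + O + w))/(271 + O))/2 = 5*((-304 + O + w)/(271 + O))/2 = 5*(-304 + O + w)/(2*(271 + O)))
k(532, -527) - 46*(-7)*26 = 5*(-304 - 527 + 532)/(2*(271 - 527)) - 46*(-7)*26 = (5/2)*(-299)/(-256) - (-322)*26 = (5/2)*(-1/256)*(-299) - 1*(-8372) = 1495/512 + 8372 = 4287959/512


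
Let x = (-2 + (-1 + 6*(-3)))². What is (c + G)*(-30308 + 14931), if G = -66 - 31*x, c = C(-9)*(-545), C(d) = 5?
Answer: 253136174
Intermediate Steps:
c = -2725 (c = 5*(-545) = -2725)
x = 441 (x = (-2 + (-1 - 18))² = (-2 - 19)² = (-21)² = 441)
G = -13737 (G = -66 - 31*441 = -66 - 13671 = -13737)
(c + G)*(-30308 + 14931) = (-2725 - 13737)*(-30308 + 14931) = -16462*(-15377) = 253136174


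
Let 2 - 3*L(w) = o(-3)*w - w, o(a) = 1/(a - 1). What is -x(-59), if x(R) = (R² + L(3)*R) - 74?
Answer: -39527/12 ≈ -3293.9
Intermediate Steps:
o(a) = 1/(-1 + a)
L(w) = ⅔ + 5*w/12 (L(w) = ⅔ - (w/(-1 - 3) - w)/3 = ⅔ - (w/(-4) - w)/3 = ⅔ - (-w/4 - w)/3 = ⅔ - (-5)*w/12 = ⅔ + 5*w/12)
x(R) = -74 + R² + 23*R/12 (x(R) = (R² + (⅔ + (5/12)*3)*R) - 74 = (R² + (⅔ + 5/4)*R) - 74 = (R² + 23*R/12) - 74 = -74 + R² + 23*R/12)
-x(-59) = -(-74 + (-59)² + (23/12)*(-59)) = -(-74 + 3481 - 1357/12) = -1*39527/12 = -39527/12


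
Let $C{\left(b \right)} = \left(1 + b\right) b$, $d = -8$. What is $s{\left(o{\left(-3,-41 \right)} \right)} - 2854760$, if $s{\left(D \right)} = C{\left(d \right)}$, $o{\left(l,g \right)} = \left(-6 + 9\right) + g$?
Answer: $-2854704$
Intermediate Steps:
$o{\left(l,g \right)} = 3 + g$
$C{\left(b \right)} = b \left(1 + b\right)$
$s{\left(D \right)} = 56$ ($s{\left(D \right)} = - 8 \left(1 - 8\right) = \left(-8\right) \left(-7\right) = 56$)
$s{\left(o{\left(-3,-41 \right)} \right)} - 2854760 = 56 - 2854760 = -2854704$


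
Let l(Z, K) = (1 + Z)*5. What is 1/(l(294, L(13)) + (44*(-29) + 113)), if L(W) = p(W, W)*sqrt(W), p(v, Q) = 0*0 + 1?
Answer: 1/312 ≈ 0.0032051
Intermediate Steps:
p(v, Q) = 1 (p(v, Q) = 0 + 1 = 1)
L(W) = sqrt(W) (L(W) = 1*sqrt(W) = sqrt(W))
l(Z, K) = 5 + 5*Z
1/(l(294, L(13)) + (44*(-29) + 113)) = 1/((5 + 5*294) + (44*(-29) + 113)) = 1/((5 + 1470) + (-1276 + 113)) = 1/(1475 - 1163) = 1/312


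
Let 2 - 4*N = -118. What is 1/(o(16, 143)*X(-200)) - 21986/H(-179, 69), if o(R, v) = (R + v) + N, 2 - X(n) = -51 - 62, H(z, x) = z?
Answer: 477865889/3890565 ≈ 122.83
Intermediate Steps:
N = 30 (N = 1/2 - 1/4*(-118) = 1/2 + 59/2 = 30)
X(n) = 115 (X(n) = 2 - (-51 - 62) = 2 - 1*(-113) = 2 + 113 = 115)
o(R, v) = 30 + R + v (o(R, v) = (R + v) + 30 = 30 + R + v)
1/(o(16, 143)*X(-200)) - 21986/H(-179, 69) = 1/((30 + 16 + 143)*115) - 21986/(-179) = (1/115)/189 - 21986*(-1/179) = (1/189)*(1/115) + 21986/179 = 1/21735 + 21986/179 = 477865889/3890565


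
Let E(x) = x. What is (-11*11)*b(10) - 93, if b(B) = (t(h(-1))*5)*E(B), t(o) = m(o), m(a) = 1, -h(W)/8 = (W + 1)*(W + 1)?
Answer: -6143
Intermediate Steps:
h(W) = -8*(1 + W)² (h(W) = -8*(W + 1)*(W + 1) = -8*(1 + W)*(1 + W) = -8*(1 + W)²)
t(o) = 1
b(B) = 5*B (b(B) = (1*5)*B = 5*B)
(-11*11)*b(10) - 93 = (-11*11)*(5*10) - 93 = -121*50 - 93 = -6050 - 93 = -6143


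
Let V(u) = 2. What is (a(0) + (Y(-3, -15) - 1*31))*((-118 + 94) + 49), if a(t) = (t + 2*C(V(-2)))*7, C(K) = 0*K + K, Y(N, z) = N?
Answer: -150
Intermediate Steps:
C(K) = K (C(K) = 0 + K = K)
a(t) = 28 + 7*t (a(t) = (t + 2*2)*7 = (t + 4)*7 = (4 + t)*7 = 28 + 7*t)
(a(0) + (Y(-3, -15) - 1*31))*((-118 + 94) + 49) = ((28 + 7*0) + (-3 - 1*31))*((-118 + 94) + 49) = ((28 + 0) + (-3 - 31))*(-24 + 49) = (28 - 34)*25 = -6*25 = -150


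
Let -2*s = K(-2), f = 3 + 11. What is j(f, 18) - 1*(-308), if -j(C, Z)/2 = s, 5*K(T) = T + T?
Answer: 1536/5 ≈ 307.20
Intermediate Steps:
K(T) = 2*T/5 (K(T) = (T + T)/5 = (2*T)/5 = 2*T/5)
f = 14
s = ⅖ (s = -(-2)/5 = -½*(-⅘) = ⅖ ≈ 0.40000)
j(C, Z) = -⅘ (j(C, Z) = -2*⅖ = -⅘)
j(f, 18) - 1*(-308) = -⅘ - 1*(-308) = -⅘ + 308 = 1536/5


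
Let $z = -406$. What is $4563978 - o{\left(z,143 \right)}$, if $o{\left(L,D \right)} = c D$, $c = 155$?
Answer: $4541813$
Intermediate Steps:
$o{\left(L,D \right)} = 155 D$
$4563978 - o{\left(z,143 \right)} = 4563978 - 155 \cdot 143 = 4563978 - 22165 = 4541813$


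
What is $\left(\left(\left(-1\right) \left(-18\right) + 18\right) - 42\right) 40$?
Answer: $-240$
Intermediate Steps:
$\left(\left(\left(-1\right) \left(-18\right) + 18\right) - 42\right) 40 = \left(\left(18 + 18\right) - 42\right) 40 = \left(36 - 42\right) 40 = \left(-6\right) 40 = -240$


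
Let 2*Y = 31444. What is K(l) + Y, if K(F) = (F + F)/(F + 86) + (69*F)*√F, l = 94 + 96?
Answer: 1084913/69 + 13110*√190 ≈ 1.9643e+5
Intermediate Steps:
Y = 15722 (Y = (½)*31444 = 15722)
l = 190
K(F) = 69*F^(3/2) + 2*F/(86 + F) (K(F) = (2*F)/(86 + F) + 69*F^(3/2) = 2*F/(86 + F) + 69*F^(3/2) = 69*F^(3/2) + 2*F/(86 + F))
K(l) + Y = (2*190 + 69*190^(5/2) + 5934*190^(3/2))/(86 + 190) + 15722 = (380 + 69*(36100*√190) + 5934*(190*√190))/276 + 15722 = (380 + 2490900*√190 + 1127460*√190)/276 + 15722 = (380 + 3618360*√190)/276 + 15722 = (95/69 + 13110*√190) + 15722 = 1084913/69 + 13110*√190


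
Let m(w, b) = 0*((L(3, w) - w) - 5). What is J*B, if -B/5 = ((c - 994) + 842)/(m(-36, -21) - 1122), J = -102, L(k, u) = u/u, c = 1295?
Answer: -5715/11 ≈ -519.54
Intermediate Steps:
L(k, u) = 1
m(w, b) = 0 (m(w, b) = 0*((1 - w) - 5) = 0*(-4 - w) = 0)
B = 1905/374 (B = -5*((1295 - 994) + 842)/(0 - 1122) = -5*(301 + 842)/(-1122) = -5715*(-1)/1122 = -5*(-381/374) = 1905/374 ≈ 5.0936)
J*B = -102*1905/374 = -5715/11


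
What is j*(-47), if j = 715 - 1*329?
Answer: -18142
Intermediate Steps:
j = 386 (j = 715 - 329 = 386)
j*(-47) = 386*(-47) = -18142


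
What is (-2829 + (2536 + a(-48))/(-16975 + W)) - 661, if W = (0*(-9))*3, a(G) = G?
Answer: -59245238/16975 ≈ -3490.1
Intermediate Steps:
W = 0 (W = 0*3 = 0)
(-2829 + (2536 + a(-48))/(-16975 + W)) - 661 = (-2829 + (2536 - 48)/(-16975 + 0)) - 661 = (-2829 + 2488/(-16975)) - 661 = (-2829 + 2488*(-1/16975)) - 661 = (-2829 - 2488/16975) - 661 = -48024763/16975 - 661 = -59245238/16975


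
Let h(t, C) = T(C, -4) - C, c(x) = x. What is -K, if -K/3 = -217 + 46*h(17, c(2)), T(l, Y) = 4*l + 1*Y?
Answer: -375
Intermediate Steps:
T(l, Y) = Y + 4*l (T(l, Y) = 4*l + Y = Y + 4*l)
h(t, C) = -4 + 3*C (h(t, C) = (-4 + 4*C) - C = -4 + 3*C)
K = 375 (K = -3*(-217 + 46*(-4 + 3*2)) = -3*(-217 + 46*(-4 + 6)) = -3*(-217 + 46*2) = -3*(-217 + 92) = -3*(-125) = 375)
-K = -1*375 = -375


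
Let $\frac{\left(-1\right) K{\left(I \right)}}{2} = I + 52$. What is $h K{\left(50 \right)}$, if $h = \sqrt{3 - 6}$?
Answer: $- 204 i \sqrt{3} \approx - 353.34 i$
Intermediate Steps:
$K{\left(I \right)} = -104 - 2 I$ ($K{\left(I \right)} = - 2 \left(I + 52\right) = - 2 \left(52 + I\right) = -104 - 2 I$)
$h = i \sqrt{3}$ ($h = \sqrt{-3} = i \sqrt{3} \approx 1.732 i$)
$h K{\left(50 \right)} = i \sqrt{3} \left(-104 - 100\right) = i \sqrt{3} \left(-204\right) = - 204 i \sqrt{3}$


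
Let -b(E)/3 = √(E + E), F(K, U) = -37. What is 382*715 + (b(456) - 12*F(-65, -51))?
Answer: 273574 - 12*√57 ≈ 2.7348e+5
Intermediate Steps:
b(E) = -3*√2*√E (b(E) = -3*√(E + E) = -3*√2*√E)
382*715 + (b(456) - 12*F(-65, -51)) = 382*715 + (-3*√2*√456 - 12*(-37)) = 273130 + (-3*√2*2*√114 - 1*(-444)) = 273130 + (-12*√57 + 444) = 273130 + (444 - 12*√57) = 273574 - 12*√57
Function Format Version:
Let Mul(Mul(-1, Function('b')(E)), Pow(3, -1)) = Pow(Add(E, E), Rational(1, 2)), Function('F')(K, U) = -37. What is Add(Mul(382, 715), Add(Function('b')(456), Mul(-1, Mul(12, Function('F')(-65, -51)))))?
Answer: Add(273574, Mul(-12, Pow(57, Rational(1, 2)))) ≈ 2.7348e+5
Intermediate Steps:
Function('b')(E) = Mul(-3, Pow(2, Rational(1, 2)), Pow(E, Rational(1, 2))) (Function('b')(E) = Mul(-3, Pow(Add(E, E), Rational(1, 2))) = Mul(-3, Pow(Mul(2, E), Rational(1, 2))) = Mul(-3, Mul(Pow(2, Rational(1, 2)), Pow(E, Rational(1, 2)))) = Mul(-3, Pow(2, Rational(1, 2)), Pow(E, Rational(1, 2))))
Add(Mul(382, 715), Add(Function('b')(456), Mul(-1, Mul(12, Function('F')(-65, -51))))) = Add(Mul(382, 715), Add(Mul(-3, Pow(2, Rational(1, 2)), Pow(456, Rational(1, 2))), Mul(-1, Mul(12, -37)))) = Add(273130, Add(Mul(-3, Pow(2, Rational(1, 2)), Mul(2, Pow(114, Rational(1, 2)))), Mul(-1, -444))) = Add(273130, Add(Mul(-12, Pow(57, Rational(1, 2))), 444)) = Add(273130, Add(444, Mul(-12, Pow(57, Rational(1, 2))))) = Add(273574, Mul(-12, Pow(57, Rational(1, 2))))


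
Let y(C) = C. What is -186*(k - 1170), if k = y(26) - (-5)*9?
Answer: 204414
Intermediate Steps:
k = 71 (k = 26 - (-5)*9 = 26 - 1*(-45) = 26 + 45 = 71)
-186*(k - 1170) = -186*(71 - 1170) = -186*(-1099) = 204414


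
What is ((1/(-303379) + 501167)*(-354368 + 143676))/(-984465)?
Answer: 32034358223278064/298666007235 ≈ 1.0726e+5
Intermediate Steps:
((1/(-303379) + 501167)*(-354368 + 143676))/(-984465) = ((-1/303379 + 501167)*(-210692))*(-1/984465) = ((152043543292/303379)*(-210692))*(-1/984465) = -32034358223278064/303379*(-1/984465) = 32034358223278064/298666007235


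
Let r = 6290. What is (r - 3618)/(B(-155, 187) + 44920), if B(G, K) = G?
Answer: 2672/44765 ≈ 0.059689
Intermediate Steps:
(r - 3618)/(B(-155, 187) + 44920) = (6290 - 3618)/(-155 + 44920) = 2672/44765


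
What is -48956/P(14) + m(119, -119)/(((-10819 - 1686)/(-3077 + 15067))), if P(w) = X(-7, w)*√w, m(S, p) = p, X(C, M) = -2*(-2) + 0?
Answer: 285362/2501 - 12239*√14/14 ≈ -3156.9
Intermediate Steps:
X(C, M) = 4 (X(C, M) = 4 + 0 = 4)
P(w) = 4*√w
-48956/P(14) + m(119, -119)/(((-10819 - 1686)/(-3077 + 15067))) = -48956*√14/56 - 119*(-3077 + 15067)/(-10819 - 1686) = -12239*√14/14 - 119/((-12505/11990)) = -12239*√14/14 - 119/((-12505*1/11990)) = -12239*√14/14 - 119/(-2501/2398) = -12239*√14/14 - 119*(-2398/2501) = -12239*√14/14 + 285362/2501 = 285362/2501 - 12239*√14/14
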